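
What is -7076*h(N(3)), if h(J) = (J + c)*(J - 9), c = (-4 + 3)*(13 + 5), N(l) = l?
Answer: -636840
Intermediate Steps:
c = -18 (c = -1*18 = -18)
h(J) = (-18 + J)*(-9 + J) (h(J) = (J - 18)*(J - 9) = (-18 + J)*(-9 + J))
-7076*h(N(3)) = -7076*(162 + 3² - 27*3) = -7076*(162 + 9 - 81) = -7076*90 = -636840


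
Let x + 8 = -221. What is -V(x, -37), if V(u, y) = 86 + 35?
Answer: -121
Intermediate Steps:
x = -229 (x = -8 - 221 = -229)
V(u, y) = 121
-V(x, -37) = -1*121 = -121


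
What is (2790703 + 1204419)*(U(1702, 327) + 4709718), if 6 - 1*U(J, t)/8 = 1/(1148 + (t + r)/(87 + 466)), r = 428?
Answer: 11959487818614710020/635599 ≈ 1.8816e+13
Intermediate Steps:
U(J, t) = 48 - 8/(635272/553 + t/553) (U(J, t) = 48 - 8/(1148 + (t + 428)/(87 + 466)) = 48 - 8/(1148 + (428 + t)/553) = 48 - 8/(1148 + (428 + t)*(1/553)) = 48 - 8/(1148 + (428/553 + t/553)) = 48 - 8/(635272/553 + t/553))
(2790703 + 1204419)*(U(1702, 327) + 4709718) = (2790703 + 1204419)*(8*(3811079 + 6*327)/(635272 + 327) + 4709718) = 3995122*(8*(3811079 + 1962)/635599 + 4709718) = 3995122*(8*(1/635599)*3813041 + 4709718) = 3995122*(30504328/635599 + 4709718) = 3995122*(2993522555410/635599) = 11959487818614710020/635599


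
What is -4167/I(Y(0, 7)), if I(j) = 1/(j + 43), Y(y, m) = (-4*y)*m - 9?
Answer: -141678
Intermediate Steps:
Y(y, m) = -9 - 4*m*y (Y(y, m) = -4*m*y - 9 = -9 - 4*m*y)
I(j) = 1/(43 + j)
-4167/I(Y(0, 7)) = -(141678 - 16668*7*0) = -4167/(1/(43 + (-9 + 0))) = -4167/(1/(43 - 9)) = -4167/(1/34) = -4167/1/34 = -4167*34 = -141678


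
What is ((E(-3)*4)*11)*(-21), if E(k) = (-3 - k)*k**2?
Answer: 0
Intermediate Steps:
E(k) = k**2*(-3 - k)
((E(-3)*4)*11)*(-21) = ((((-3)**2*(-3 - 1*(-3)))*4)*11)*(-21) = (((9*(-3 + 3))*4)*11)*(-21) = (((9*0)*4)*11)*(-21) = ((0*4)*11)*(-21) = (0*11)*(-21) = 0*(-21) = 0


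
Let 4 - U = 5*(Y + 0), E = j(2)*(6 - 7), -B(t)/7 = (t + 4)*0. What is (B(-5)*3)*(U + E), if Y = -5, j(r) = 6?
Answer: 0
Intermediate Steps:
B(t) = 0 (B(t) = -7*(t + 4)*0 = -7*(4 + t)*0 = -7*0 = 0)
E = -6 (E = 6*(6 - 7) = 6*(-1) = -6)
U = 29 (U = 4 - 5*(-5 + 0) = 4 - 5*(-5) = 4 - 1*(-25) = 4 + 25 = 29)
(B(-5)*3)*(U + E) = (0*3)*(29 - 6) = 0*23 = 0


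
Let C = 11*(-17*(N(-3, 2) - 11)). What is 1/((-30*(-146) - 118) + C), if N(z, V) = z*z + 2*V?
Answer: 1/3888 ≈ 0.00025720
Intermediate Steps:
N(z, V) = z² + 2*V
C = -374 (C = 11*(-17*(((-3)² + 2*2) - 11)) = 11*(-17*((9 + 4) - 11)) = 11*(-17*(13 - 11)) = 11*(-17*2) = 11*(-34) = -374)
1/((-30*(-146) - 118) + C) = 1/((-30*(-146) - 118) - 374) = 1/((4380 - 118) - 374) = 1/(4262 - 374) = 1/3888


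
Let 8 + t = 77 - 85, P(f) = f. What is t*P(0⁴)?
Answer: 0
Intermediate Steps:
t = -16 (t = -8 + (77 - 85) = -8 - 8 = -16)
t*P(0⁴) = -16*0⁴ = -16*0 = 0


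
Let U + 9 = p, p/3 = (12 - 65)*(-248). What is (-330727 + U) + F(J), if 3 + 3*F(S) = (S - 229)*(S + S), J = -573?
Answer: 15059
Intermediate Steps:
F(S) = -1 + 2*S*(-229 + S)/3 (F(S) = -1 + ((S - 229)*(S + S))/3 = -1 + ((-229 + S)*(2*S))/3 = -1 + (2*S*(-229 + S))/3 = -1 + 2*S*(-229 + S)/3)
p = 39432 (p = 3*((12 - 65)*(-248)) = 3*(-53*(-248)) = 3*13144 = 39432)
U = 39423 (U = -9 + 39432 = 39423)
(-330727 + U) + F(J) = (-330727 + 39423) + (-1 - 458/3*(-573) + (⅔)*(-573)²) = -291304 + (-1 + 87478 + (⅔)*328329) = -291304 + (-1 + 87478 + 218886) = -291304 + 306363 = 15059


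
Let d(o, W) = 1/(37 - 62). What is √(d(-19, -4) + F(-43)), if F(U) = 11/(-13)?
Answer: 12*I*√26/65 ≈ 0.94136*I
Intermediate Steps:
d(o, W) = -1/25 (d(o, W) = 1/(-25) = -1/25)
F(U) = -11/13 (F(U) = 11*(-1/13) = -11/13)
√(d(-19, -4) + F(-43)) = √(-1/25 - 11/13) = √(-288/325) = 12*I*√26/65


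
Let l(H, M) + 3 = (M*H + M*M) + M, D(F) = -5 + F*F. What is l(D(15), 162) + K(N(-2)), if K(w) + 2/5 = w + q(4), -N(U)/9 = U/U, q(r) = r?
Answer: 310188/5 ≈ 62038.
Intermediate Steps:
D(F) = -5 + F²
N(U) = -9 (N(U) = -9*U/U = -9*1 = -9)
l(H, M) = -3 + M + M² + H*M (l(H, M) = -3 + ((M*H + M*M) + M) = -3 + ((H*M + M²) + M) = -3 + ((M² + H*M) + M) = -3 + (M + M² + H*M) = -3 + M + M² + H*M)
K(w) = 18/5 + w (K(w) = -⅖ + (w + 4) = -⅖ + (4 + w) = 18/5 + w)
l(D(15), 162) + K(N(-2)) = (-3 + 162 + 162² + (-5 + 15²)*162) + (18/5 - 9) = (-3 + 162 + 26244 + (-5 + 225)*162) - 27/5 = (-3 + 162 + 26244 + 220*162) - 27/5 = (-3 + 162 + 26244 + 35640) - 27/5 = 62043 - 27/5 = 310188/5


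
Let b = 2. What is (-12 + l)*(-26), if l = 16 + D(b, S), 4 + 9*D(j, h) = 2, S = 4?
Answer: -884/9 ≈ -98.222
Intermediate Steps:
D(j, h) = -2/9 (D(j, h) = -4/9 + (1/9)*2 = -4/9 + 2/9 = -2/9)
l = 142/9 (l = 16 - 2/9 = 142/9 ≈ 15.778)
(-12 + l)*(-26) = (-12 + 142/9)*(-26) = (34/9)*(-26) = -884/9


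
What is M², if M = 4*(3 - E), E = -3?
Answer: 576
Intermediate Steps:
M = 24 (M = 4*(3 - 1*(-3)) = 4*(3 + 3) = 4*6 = 24)
M² = 24² = 576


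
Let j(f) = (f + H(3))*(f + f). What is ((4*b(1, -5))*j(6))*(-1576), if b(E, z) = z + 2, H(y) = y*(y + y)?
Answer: 5446656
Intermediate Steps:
H(y) = 2*y² (H(y) = y*(2*y) = 2*y²)
b(E, z) = 2 + z
j(f) = 2*f*(18 + f) (j(f) = (f + 2*3²)*(f + f) = (f + 2*9)*(2*f) = (f + 18)*(2*f) = (18 + f)*(2*f) = 2*f*(18 + f))
((4*b(1, -5))*j(6))*(-1576) = ((4*(2 - 5))*(2*6*(18 + 6)))*(-1576) = ((4*(-3))*(2*6*24))*(-1576) = -12*288*(-1576) = -3456*(-1576) = 5446656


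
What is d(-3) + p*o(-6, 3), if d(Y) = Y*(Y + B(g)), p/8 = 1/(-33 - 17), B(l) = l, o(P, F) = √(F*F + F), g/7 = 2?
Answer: -33 - 8*√3/25 ≈ -33.554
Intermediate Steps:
g = 14 (g = 7*2 = 14)
o(P, F) = √(F + F²) (o(P, F) = √(F² + F) = √(F + F²))
p = -4/25 (p = 8/(-33 - 17) = 8/(-50) = 8*(-1/50) = -4/25 ≈ -0.16000)
d(Y) = Y*(14 + Y) (d(Y) = Y*(Y + 14) = Y*(14 + Y))
d(-3) + p*o(-6, 3) = -3*(14 - 3) - 4*√3*√(1 + 3)/25 = -3*11 - 4*2*√3/25 = -33 - 8*√3/25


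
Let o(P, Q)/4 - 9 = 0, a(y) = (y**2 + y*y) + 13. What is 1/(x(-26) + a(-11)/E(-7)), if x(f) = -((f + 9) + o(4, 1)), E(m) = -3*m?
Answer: -7/48 ≈ -0.14583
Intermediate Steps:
a(y) = 13 + 2*y**2 (a(y) = (y**2 + y**2) + 13 = 2*y**2 + 13 = 13 + 2*y**2)
o(P, Q) = 36 (o(P, Q) = 36 + 4*0 = 36 + 0 = 36)
x(f) = -45 - f (x(f) = -((f + 9) + 36) = -((9 + f) + 36) = -(45 + f) = -45 - f)
1/(x(-26) + a(-11)/E(-7)) = 1/((-45 - 1*(-26)) + (13 + 2*(-11)**2)/((-3*(-7)))) = 1/((-45 + 26) + (13 + 2*121)/21) = 1/(-19 + (13 + 242)*(1/21)) = 1/(-19 + 255*(1/21)) = 1/(-19 + 85/7) = 1/(-48/7) = -7/48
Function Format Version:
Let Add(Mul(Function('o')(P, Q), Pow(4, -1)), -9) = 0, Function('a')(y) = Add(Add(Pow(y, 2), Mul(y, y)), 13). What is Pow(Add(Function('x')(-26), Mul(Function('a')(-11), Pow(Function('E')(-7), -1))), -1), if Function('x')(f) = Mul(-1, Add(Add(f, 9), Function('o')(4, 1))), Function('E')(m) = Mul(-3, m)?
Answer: Rational(-7, 48) ≈ -0.14583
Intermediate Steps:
Function('a')(y) = Add(13, Mul(2, Pow(y, 2))) (Function('a')(y) = Add(Add(Pow(y, 2), Pow(y, 2)), 13) = Add(Mul(2, Pow(y, 2)), 13) = Add(13, Mul(2, Pow(y, 2))))
Function('o')(P, Q) = 36 (Function('o')(P, Q) = Add(36, Mul(4, 0)) = Add(36, 0) = 36)
Function('x')(f) = Add(-45, Mul(-1, f)) (Function('x')(f) = Mul(-1, Add(Add(f, 9), 36)) = Mul(-1, Add(Add(9, f), 36)) = Mul(-1, Add(45, f)) = Add(-45, Mul(-1, f)))
Pow(Add(Function('x')(-26), Mul(Function('a')(-11), Pow(Function('E')(-7), -1))), -1) = Pow(Add(Add(-45, Mul(-1, -26)), Mul(Add(13, Mul(2, Pow(-11, 2))), Pow(Mul(-3, -7), -1))), -1) = Pow(Add(Add(-45, 26), Mul(Add(13, Mul(2, 121)), Pow(21, -1))), -1) = Pow(Add(-19, Mul(Add(13, 242), Rational(1, 21))), -1) = Pow(Add(-19, Mul(255, Rational(1, 21))), -1) = Pow(Add(-19, Rational(85, 7)), -1) = Pow(Rational(-48, 7), -1) = Rational(-7, 48)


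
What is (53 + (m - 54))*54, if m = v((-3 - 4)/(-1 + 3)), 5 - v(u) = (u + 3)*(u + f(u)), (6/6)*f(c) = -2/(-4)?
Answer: 135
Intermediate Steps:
f(c) = ½ (f(c) = -2/(-4) = -2*(-¼) = ½)
v(u) = 5 - (½ + u)*(3 + u) (v(u) = 5 - (u + 3)*(u + ½) = 5 - (3 + u)*(½ + u) = 5 - (½ + u)*(3 + u))
m = 7/2 (m = 7/2 - ((-3 - 4)/(-1 + 3))² - 7*(-3 - 4)/(2*(-1 + 3)) = 7/2 - (-7/2)² - (-49)/(2*2) = 7/2 - (-7*½)² - (-49)/(2*2) = 7/2 - (-7/2)² - 7/2*(-7/2) = 7/2 - 1*49/4 + 49/4 = 7/2 - 49/4 + 49/4 = 7/2 ≈ 3.5000)
(53 + (m - 54))*54 = (53 + (7/2 - 54))*54 = (53 - 101/2)*54 = (5/2)*54 = 135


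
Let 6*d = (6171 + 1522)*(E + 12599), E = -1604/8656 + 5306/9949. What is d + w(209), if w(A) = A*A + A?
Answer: 2092467998520347/129177816 ≈ 1.6198e+7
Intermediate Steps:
E = 7492635/21529636 (E = -1604*1/8656 + 5306*(1/9949) = -401/2164 + 5306/9949 = 7492635/21529636 ≈ 0.34801)
w(A) = A + A² (w(A) = A² + A = A + A²)
d = 2086798384176107/129177816 (d = ((6171 + 1522)*(7492635/21529636 + 12599))/6 = (7693*(271259376599/21529636))/6 = (⅙)*(2086798384176107/21529636) = 2086798384176107/129177816 ≈ 1.6154e+7)
d + w(209) = 2086798384176107/129177816 + 209*(1 + 209) = 2086798384176107/129177816 + 209*210 = 2086798384176107/129177816 + 43890 = 2092467998520347/129177816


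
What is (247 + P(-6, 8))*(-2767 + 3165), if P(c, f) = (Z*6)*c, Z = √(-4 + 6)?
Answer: 98306 - 14328*√2 ≈ 78043.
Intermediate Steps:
Z = √2 ≈ 1.4142
P(c, f) = 6*c*√2 (P(c, f) = (√2*6)*c = (6*√2)*c = 6*c*√2)
(247 + P(-6, 8))*(-2767 + 3165) = (247 + 6*(-6)*√2)*(-2767 + 3165) = (247 - 36*√2)*398 = 98306 - 14328*√2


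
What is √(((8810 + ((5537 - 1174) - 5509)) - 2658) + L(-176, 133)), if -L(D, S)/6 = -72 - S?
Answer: 2*√1559 ≈ 78.968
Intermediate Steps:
L(D, S) = 432 + 6*S (L(D, S) = -6*(-72 - S) = 432 + 6*S)
√(((8810 + ((5537 - 1174) - 5509)) - 2658) + L(-176, 133)) = √(((8810 + ((5537 - 1174) - 5509)) - 2658) + (432 + 6*133)) = √(((8810 + (4363 - 5509)) - 2658) + (432 + 798)) = √(((8810 - 1146) - 2658) + 1230) = √((7664 - 2658) + 1230) = √(5006 + 1230) = √6236 = 2*√1559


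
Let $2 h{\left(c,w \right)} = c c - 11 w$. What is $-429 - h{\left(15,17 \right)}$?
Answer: $-448$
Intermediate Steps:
$h{\left(c,w \right)} = \frac{c^{2}}{2} - \frac{11 w}{2}$ ($h{\left(c,w \right)} = \frac{c c - 11 w}{2} = \frac{c^{2} - 11 w}{2} = \frac{c^{2}}{2} - \frac{11 w}{2}$)
$-429 - h{\left(15,17 \right)} = -429 - \left(\frac{15^{2}}{2} - \frac{187}{2}\right) = -429 - \left(\frac{1}{2} \cdot 225 - \frac{187}{2}\right) = -429 - \left(\frac{225}{2} - \frac{187}{2}\right) = -429 - 19 = -448$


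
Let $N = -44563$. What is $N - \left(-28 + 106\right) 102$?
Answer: $-52519$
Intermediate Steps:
$N - \left(-28 + 106\right) 102 = -44563 - \left(-28 + 106\right) 102 = -44563 - 78 \cdot 102 = -44563 - 7956 = -52519$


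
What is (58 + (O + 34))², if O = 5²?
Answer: 13689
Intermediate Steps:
O = 25
(58 + (O + 34))² = (58 + (25 + 34))² = (58 + 59)² = 117² = 13689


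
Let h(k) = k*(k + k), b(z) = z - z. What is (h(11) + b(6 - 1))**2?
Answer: 58564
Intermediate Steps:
b(z) = 0
h(k) = 2*k**2 (h(k) = k*(2*k) = 2*k**2)
(h(11) + b(6 - 1))**2 = (2*11**2 + 0)**2 = (2*121 + 0)**2 = (242 + 0)**2 = 242**2 = 58564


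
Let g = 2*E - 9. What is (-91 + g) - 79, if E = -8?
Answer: -195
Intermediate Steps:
g = -25 (g = 2*(-8) - 9 = -16 - 9 = -25)
(-91 + g) - 79 = (-91 - 25) - 79 = -116 - 79 = -195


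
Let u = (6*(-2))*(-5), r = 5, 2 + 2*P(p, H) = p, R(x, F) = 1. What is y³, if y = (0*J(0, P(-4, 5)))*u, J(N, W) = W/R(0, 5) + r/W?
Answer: 0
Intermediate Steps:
P(p, H) = -1 + p/2
J(N, W) = W + 5/W (J(N, W) = W/1 + 5/W = W*1 + 5/W = W + 5/W)
u = 60 (u = -12*(-5) = 60)
y = 0 (y = (0*((-1 + (½)*(-4)) + 5/(-1 + (½)*(-4))))*60 = (0*((-1 - 2) + 5/(-1 - 2)))*60 = (0*(-3 + 5/(-3)))*60 = (0*(-3 + 5*(-⅓)))*60 = (0*(-3 - 5/3))*60 = (0*(-14/3))*60 = 0*60 = 0)
y³ = 0³ = 0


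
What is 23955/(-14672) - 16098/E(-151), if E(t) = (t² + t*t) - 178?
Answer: -82770111/41653808 ≈ -1.9871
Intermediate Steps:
E(t) = -178 + 2*t² (E(t) = (t² + t²) - 178 = 2*t² - 178 = -178 + 2*t²)
23955/(-14672) - 16098/E(-151) = 23955/(-14672) - 16098/(-178 + 2*(-151)²) = 23955*(-1/14672) - 16098/(-178 + 2*22801) = -23955/14672 - 16098/(-178 + 45602) = -23955/14672 - 16098/45424 = -23955/14672 - 16098*1/45424 = -23955/14672 - 8049/22712 = -82770111/41653808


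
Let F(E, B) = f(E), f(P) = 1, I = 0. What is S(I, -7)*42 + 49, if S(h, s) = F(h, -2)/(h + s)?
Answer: 43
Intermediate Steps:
F(E, B) = 1
S(h, s) = 1/(h + s)
S(I, -7)*42 + 49 = 42/(0 - 7) + 49 = 42/(-7) + 49 = -⅐*42 + 49 = -6 + 49 = 43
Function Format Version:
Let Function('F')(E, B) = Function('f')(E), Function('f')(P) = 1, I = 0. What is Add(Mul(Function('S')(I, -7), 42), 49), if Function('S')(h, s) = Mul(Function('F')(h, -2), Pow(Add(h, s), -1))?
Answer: 43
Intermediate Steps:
Function('F')(E, B) = 1
Function('S')(h, s) = Pow(Add(h, s), -1) (Function('S')(h, s) = Mul(1, Pow(Add(h, s), -1)) = Pow(Add(h, s), -1))
Add(Mul(Function('S')(I, -7), 42), 49) = Add(Mul(Pow(Add(0, -7), -1), 42), 49) = Add(Mul(Pow(-7, -1), 42), 49) = Add(Mul(Rational(-1, 7), 42), 49) = Add(-6, 49) = 43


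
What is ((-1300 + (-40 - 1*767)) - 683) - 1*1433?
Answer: -4223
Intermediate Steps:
((-1300 + (-40 - 1*767)) - 683) - 1*1433 = ((-1300 + (-40 - 767)) - 683) - 1433 = ((-1300 - 807) - 683) - 1433 = (-2107 - 683) - 1433 = -2790 - 1433 = -4223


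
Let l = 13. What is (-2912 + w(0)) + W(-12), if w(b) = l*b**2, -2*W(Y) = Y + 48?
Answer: -2930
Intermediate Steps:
W(Y) = -24 - Y/2 (W(Y) = -(Y + 48)/2 = -(48 + Y)/2 = -24 - Y/2)
w(b) = 13*b**2
(-2912 + w(0)) + W(-12) = (-2912 + 13*0**2) + (-24 - 1/2*(-12)) = (-2912 + 13*0) + (-24 + 6) = (-2912 + 0) - 18 = -2912 - 18 = -2930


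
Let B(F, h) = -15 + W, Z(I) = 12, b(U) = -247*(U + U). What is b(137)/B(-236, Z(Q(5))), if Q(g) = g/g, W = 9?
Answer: 33839/3 ≈ 11280.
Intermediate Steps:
Q(g) = 1
b(U) = -494*U
B(F, h) = -6 (B(F, h) = -15 + 9 = -6)
b(137)/B(-236, Z(Q(5))) = -494*137/(-6) = -67678*(-⅙) = 33839/3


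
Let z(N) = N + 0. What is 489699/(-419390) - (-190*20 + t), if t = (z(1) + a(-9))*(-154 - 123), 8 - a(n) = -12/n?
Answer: 7451510593/1258170 ≈ 5922.5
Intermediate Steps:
z(N) = N
a(n) = 8 + 12/n (a(n) = 8 - (-12)/n = 8 + 12/n)
t = -6371/3 (t = (1 + (8 + 12/(-9)))*(-154 - 123) = (1 + (8 + 12*(-⅑)))*(-277) = (1 + (8 - 4/3))*(-277) = (1 + 20/3)*(-277) = (23/3)*(-277) = -6371/3 ≈ -2123.7)
489699/(-419390) - (-190*20 + t) = 489699/(-419390) - (-190*20 - 6371/3) = 489699*(-1/419390) - (-3800 - 6371/3) = -489699/419390 - 1*(-17771/3) = -489699/419390 + 17771/3 = 7451510593/1258170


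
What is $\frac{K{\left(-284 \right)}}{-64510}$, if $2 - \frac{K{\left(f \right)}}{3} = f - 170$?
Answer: $- \frac{684}{32255} \approx -0.021206$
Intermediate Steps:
$K{\left(f \right)} = 516 - 3 f$ ($K{\left(f \right)} = 6 - 3 \left(f - 170\right) = 6 - 3 \left(-170 + f\right) = 6 - \left(-510 + 3 f\right) = 516 - 3 f$)
$\frac{K{\left(-284 \right)}}{-64510} = \frac{516 - -852}{-64510} = \left(516 + 852\right) \left(- \frac{1}{64510}\right) = 1368 \left(- \frac{1}{64510}\right) = - \frac{684}{32255}$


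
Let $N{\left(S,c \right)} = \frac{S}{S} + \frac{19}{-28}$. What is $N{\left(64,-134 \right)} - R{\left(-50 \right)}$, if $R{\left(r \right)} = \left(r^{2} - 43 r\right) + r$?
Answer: $- \frac{128791}{28} \approx -4599.7$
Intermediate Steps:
$N{\left(S,c \right)} = \frac{9}{28}$ ($N{\left(S,c \right)} = 1 + 19 \left(- \frac{1}{28}\right) = 1 - \frac{19}{28} = \frac{9}{28}$)
$R{\left(r \right)} = r^{2} - 42 r$
$N{\left(64,-134 \right)} - R{\left(-50 \right)} = \frac{9}{28} - - 50 \left(-42 - 50\right) = \frac{9}{28} - \left(-50\right) \left(-92\right) = \frac{9}{28} - 4600 = - \frac{128791}{28}$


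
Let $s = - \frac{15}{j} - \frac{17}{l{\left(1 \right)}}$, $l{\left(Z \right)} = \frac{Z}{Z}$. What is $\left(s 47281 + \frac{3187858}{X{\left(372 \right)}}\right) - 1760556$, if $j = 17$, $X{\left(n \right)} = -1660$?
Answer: $- \frac{36798483873}{14110} \approx -2.608 \cdot 10^{6}$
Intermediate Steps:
$l{\left(Z \right)} = 1$
$s = - \frac{304}{17}$ ($s = - \frac{15}{17} - \frac{17}{1} = \left(-15\right) \frac{1}{17} - 17 = - \frac{15}{17} - 17 = - \frac{304}{17} \approx -17.882$)
$\left(s 47281 + \frac{3187858}{X{\left(372 \right)}}\right) - 1760556 = \left(\left(- \frac{304}{17}\right) 47281 + \frac{3187858}{-1660}\right) - 1760556 = \left(- \frac{14373424}{17} + 3187858 \left(- \frac{1}{1660}\right)\right) - 1760556 = \left(- \frac{14373424}{17} - \frac{1593929}{830}\right) - 1760556 = - \frac{11957038713}{14110} - 1760556 = - \frac{36798483873}{14110}$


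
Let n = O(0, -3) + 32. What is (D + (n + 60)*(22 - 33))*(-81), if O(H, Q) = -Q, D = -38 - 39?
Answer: 90882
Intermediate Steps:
D = -77
n = 35 (n = -1*(-3) + 32 = 3 + 32 = 35)
(D + (n + 60)*(22 - 33))*(-81) = (-77 + (35 + 60)*(22 - 33))*(-81) = (-77 + 95*(-11))*(-81) = (-77 - 1045)*(-81) = -1122*(-81) = 90882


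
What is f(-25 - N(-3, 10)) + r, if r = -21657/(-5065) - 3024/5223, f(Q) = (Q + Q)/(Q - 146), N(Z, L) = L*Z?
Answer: 4508322047/1243361265 ≈ 3.6259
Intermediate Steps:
f(Q) = 2*Q/(-146 + Q) (f(Q) = (2*Q)/(-146 + Q) = 2*Q/(-146 + Q))
r = 32599317/8818165 (r = -21657*(-1/5065) - 3024*1/5223 = 21657/5065 - 1008/1741 = 32599317/8818165 ≈ 3.6968)
f(-25 - N(-3, 10)) + r = 2*(-25 - 10*(-3))/(-146 + (-25 - 10*(-3))) + 32599317/8818165 = 2*(-25 - 1*(-30))/(-146 + (-25 - 1*(-30))) + 32599317/8818165 = 2*(-25 + 30)/(-146 + (-25 + 30)) + 32599317/8818165 = 2*5/(-146 + 5) + 32599317/8818165 = 2*5/(-141) + 32599317/8818165 = 2*5*(-1/141) + 32599317/8818165 = -10/141 + 32599317/8818165 = 4508322047/1243361265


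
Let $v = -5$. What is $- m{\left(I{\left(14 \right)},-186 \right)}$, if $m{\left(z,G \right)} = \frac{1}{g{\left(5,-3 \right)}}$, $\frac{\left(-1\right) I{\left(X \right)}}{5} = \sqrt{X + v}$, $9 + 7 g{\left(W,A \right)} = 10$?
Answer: $-7$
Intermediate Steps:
$g{\left(W,A \right)} = \frac{1}{7}$ ($g{\left(W,A \right)} = - \frac{9}{7} + \frac{1}{7} \cdot 10 = - \frac{9}{7} + \frac{10}{7} = \frac{1}{7}$)
$I{\left(X \right)} = - 5 \sqrt{-5 + X}$ ($I{\left(X \right)} = - 5 \sqrt{X - 5} = - 5 \sqrt{-5 + X}$)
$m{\left(z,G \right)} = 7$ ($m{\left(z,G \right)} = \frac{1}{\frac{1}{7}} = 7$)
$- m{\left(I{\left(14 \right)},-186 \right)} = \left(-1\right) 7 = -7$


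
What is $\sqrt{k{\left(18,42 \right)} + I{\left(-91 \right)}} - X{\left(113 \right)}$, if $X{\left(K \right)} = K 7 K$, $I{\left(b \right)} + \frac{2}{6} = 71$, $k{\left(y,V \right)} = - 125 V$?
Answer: $-89383 + \frac{i \sqrt{46614}}{3} \approx -89383.0 + 71.968 i$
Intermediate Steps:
$I{\left(b \right)} = \frac{212}{3}$ ($I{\left(b \right)} = - \frac{1}{3} + 71 = \frac{212}{3}$)
$X{\left(K \right)} = 7 K^{2}$ ($X{\left(K \right)} = 7 K K = 7 K^{2}$)
$\sqrt{k{\left(18,42 \right)} + I{\left(-91 \right)}} - X{\left(113 \right)} = \sqrt{\left(-125\right) 42 + \frac{212}{3}} - 7 \cdot 113^{2} = \sqrt{-5250 + \frac{212}{3}} - 7 \cdot 12769 = \sqrt{- \frac{15538}{3}} - 89383 = \frac{i \sqrt{46614}}{3} - 89383 = -89383 + \frac{i \sqrt{46614}}{3}$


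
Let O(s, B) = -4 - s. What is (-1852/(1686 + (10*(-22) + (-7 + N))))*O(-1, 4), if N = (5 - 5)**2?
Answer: 5556/1459 ≈ 3.8081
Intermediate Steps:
N = 0 (N = 0**2 = 0)
(-1852/(1686 + (10*(-22) + (-7 + N))))*O(-1, 4) = (-1852/(1686 + (10*(-22) + (-7 + 0))))*(-4 - 1*(-1)) = (-1852/(1686 + (-220 - 7)))*(-4 + 1) = -1852/(1686 - 227)*(-3) = -1852/1459*(-3) = 5556/1459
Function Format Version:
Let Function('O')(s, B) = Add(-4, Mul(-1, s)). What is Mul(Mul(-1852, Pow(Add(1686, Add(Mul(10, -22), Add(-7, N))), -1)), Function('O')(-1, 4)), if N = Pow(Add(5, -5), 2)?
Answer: Rational(5556, 1459) ≈ 3.8081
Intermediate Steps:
N = 0 (N = Pow(0, 2) = 0)
Mul(Mul(-1852, Pow(Add(1686, Add(Mul(10, -22), Add(-7, N))), -1)), Function('O')(-1, 4)) = Mul(Mul(-1852, Pow(Add(1686, Add(Mul(10, -22), Add(-7, 0))), -1)), Add(-4, Mul(-1, -1))) = Mul(Mul(-1852, Pow(Add(1686, Add(-220, -7)), -1)), Add(-4, 1)) = Mul(Mul(-1852, Pow(Add(1686, -227), -1)), -3) = Mul(Mul(-1852, Pow(1459, -1)), -3) = Mul(Mul(-1852, Rational(1, 1459)), -3) = Mul(Rational(-1852, 1459), -3) = Rational(5556, 1459)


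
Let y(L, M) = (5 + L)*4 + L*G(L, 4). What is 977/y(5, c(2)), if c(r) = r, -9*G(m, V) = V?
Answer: 8793/340 ≈ 25.862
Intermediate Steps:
G(m, V) = -V/9
y(L, M) = 20 + 32*L/9 (y(L, M) = (5 + L)*4 + L*(-1/9*4) = (20 + 4*L) + L*(-4/9) = (20 + 4*L) - 4*L/9 = 20 + 32*L/9)
977/y(5, c(2)) = 977/(20 + (32/9)*5) = 977/(20 + 160/9) = 977/(340/9) = 977*(9/340) = 8793/340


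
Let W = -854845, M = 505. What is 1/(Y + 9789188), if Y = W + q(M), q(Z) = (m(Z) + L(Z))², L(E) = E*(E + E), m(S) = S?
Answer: 1/260675342368 ≈ 3.8362e-12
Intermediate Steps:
L(E) = 2*E² (L(E) = E*(2*E) = 2*E²)
q(Z) = (Z + 2*Z²)²
Y = 260665553180 (Y = -854845 + 505²*(1 + 2*505)² = -854845 + 255025*(1 + 1010)² = -854845 + 255025*1011² = -854845 + 255025*1022121 = -854845 + 260666408025 = 260665553180)
1/(Y + 9789188) = 1/(260665553180 + 9789188) = 1/260675342368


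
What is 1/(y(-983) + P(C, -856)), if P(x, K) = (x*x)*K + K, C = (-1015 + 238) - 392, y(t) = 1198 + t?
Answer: -1/1169776857 ≈ -8.5486e-10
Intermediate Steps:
C = -1169 (C = -777 - 392 = -1169)
P(x, K) = K + K*x**2 (P(x, K) = x**2*K + K = K*x**2 + K = K + K*x**2)
1/(y(-983) + P(C, -856)) = 1/((1198 - 983) - 856*(1 + (-1169)**2)) = 1/(215 - 856*(1 + 1366561)) = 1/(215 - 856*1366562) = 1/(215 - 1169777072) = 1/(-1169776857) = -1/1169776857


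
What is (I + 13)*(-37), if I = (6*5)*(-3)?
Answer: 2849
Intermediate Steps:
I = -90 (I = 30*(-3) = -90)
(I + 13)*(-37) = (-90 + 13)*(-37) = -77*(-37) = 2849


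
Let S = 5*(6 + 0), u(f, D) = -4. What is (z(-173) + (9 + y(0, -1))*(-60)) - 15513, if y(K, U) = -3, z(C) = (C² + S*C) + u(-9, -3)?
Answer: 8862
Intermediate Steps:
S = 30 (S = 5*6 = 30)
z(C) = -4 + C² + 30*C (z(C) = (C² + 30*C) - 4 = -4 + C² + 30*C)
(z(-173) + (9 + y(0, -1))*(-60)) - 15513 = ((-4 + (-173)² + 30*(-173)) + (9 - 3)*(-60)) - 15513 = ((-4 + 29929 - 5190) + 6*(-60)) - 15513 = (24735 - 360) - 15513 = 24375 - 15513 = 8862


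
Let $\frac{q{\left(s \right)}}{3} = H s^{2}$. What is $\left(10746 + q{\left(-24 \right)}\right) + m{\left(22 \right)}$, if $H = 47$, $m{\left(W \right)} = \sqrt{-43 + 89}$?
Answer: $91962 + \sqrt{46} \approx 91969.0$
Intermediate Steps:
$m{\left(W \right)} = \sqrt{46}$
$q{\left(s \right)} = 141 s^{2}$ ($q{\left(s \right)} = 3 \cdot 47 s^{2} = 141 s^{2}$)
$\left(10746 + q{\left(-24 \right)}\right) + m{\left(22 \right)} = \left(10746 + 141 \left(-24\right)^{2}\right) + \sqrt{46} = \left(10746 + 141 \cdot 576\right) + \sqrt{46} = \left(10746 + 81216\right) + \sqrt{46} = 91962 + \sqrt{46}$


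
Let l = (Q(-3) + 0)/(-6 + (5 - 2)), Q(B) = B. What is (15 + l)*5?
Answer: 80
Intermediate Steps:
l = 1 (l = (-3 + 0)/(-6 + (5 - 2)) = -3/(-6 + 3) = -3/(-3) = -3*(-⅓) = 1)
(15 + l)*5 = (15 + 1)*5 = 16*5 = 80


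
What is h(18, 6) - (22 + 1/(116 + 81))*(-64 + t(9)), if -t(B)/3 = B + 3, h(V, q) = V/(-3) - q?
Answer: 431136/197 ≈ 2188.5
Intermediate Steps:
h(V, q) = -q - V/3 (h(V, q) = V*(-1/3) - q = -V/3 - q = -q - V/3)
t(B) = -9 - 3*B (t(B) = -3*(B + 3) = -3*(3 + B) = -9 - 3*B)
h(18, 6) - (22 + 1/(116 + 81))*(-64 + t(9)) = (-1*6 - 1/3*18) - (22 + 1/(116 + 81))*(-64 + (-9 - 3*9)) = (-6 - 6) - (22 + 1/197)*(-64 + (-9 - 27)) = -12 - (22 + 1/197)*(-64 - 36) = -12 - 4335*(-100)/197 = -12 - 1*(-433500/197) = -12 + 433500/197 = 431136/197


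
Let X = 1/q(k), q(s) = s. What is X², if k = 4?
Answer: 1/16 ≈ 0.062500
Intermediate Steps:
X = ¼ (X = 1/4 = ¼ ≈ 0.25000)
X² = (¼)² = 1/16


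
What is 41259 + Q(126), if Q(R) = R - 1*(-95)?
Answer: 41480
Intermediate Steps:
Q(R) = 95 + R (Q(R) = R + 95 = 95 + R)
41259 + Q(126) = 41259 + (95 + 126) = 41259 + 221 = 41480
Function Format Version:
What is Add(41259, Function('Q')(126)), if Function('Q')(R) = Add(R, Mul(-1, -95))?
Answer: 41480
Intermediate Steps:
Function('Q')(R) = Add(95, R) (Function('Q')(R) = Add(R, 95) = Add(95, R))
Add(41259, Function('Q')(126)) = Add(41259, Add(95, 126)) = Add(41259, 221) = 41480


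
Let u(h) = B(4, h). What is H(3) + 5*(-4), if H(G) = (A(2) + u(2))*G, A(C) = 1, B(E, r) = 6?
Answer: 1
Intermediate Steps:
u(h) = 6
H(G) = 7*G (H(G) = (1 + 6)*G = 7*G)
H(3) + 5*(-4) = 7*3 + 5*(-4) = 21 - 20 = 1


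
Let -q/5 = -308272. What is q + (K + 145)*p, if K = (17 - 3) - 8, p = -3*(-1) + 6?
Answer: 1542719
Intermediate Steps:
p = 9 (p = 3 + 6 = 9)
q = 1541360 (q = -5*(-308272) = 1541360)
K = 6 (K = 14 - 8 = 6)
q + (K + 145)*p = 1541360 + (6 + 145)*9 = 1541360 + 151*9 = 1541360 + 1359 = 1542719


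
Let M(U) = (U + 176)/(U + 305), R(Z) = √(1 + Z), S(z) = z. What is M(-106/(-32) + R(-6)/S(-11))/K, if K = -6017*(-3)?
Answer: 570829099/17716902759633 - 11008*I*√5/1610627523603 ≈ 3.2219e-5 - 1.5283e-8*I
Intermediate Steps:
M(U) = (176 + U)/(305 + U)
K = 18051
M(-106/(-32) + R(-6)/S(-11))/K = ((176 + (-106/(-32) + √(1 - 6)/(-11)))/(305 + (-106/(-32) + √(1 - 6)/(-11))))/18051 = ((176 + (-106*(-1/32) + √(-5)*(-1/11)))/(305 + (-106*(-1/32) + √(-5)*(-1/11))))*(1/18051) = ((176 + (53/16 + (I*√5)*(-1/11)))/(305 + (53/16 + (I*√5)*(-1/11))))*(1/18051) = ((176 + (53/16 - I*√5/11))/(305 + (53/16 - I*√5/11)))*(1/18051) = ((2869/16 - I*√5/11)/(4933/16 - I*√5/11))*(1/18051) = (2869/16 - I*√5/11)/(18051*(4933/16 - I*√5/11))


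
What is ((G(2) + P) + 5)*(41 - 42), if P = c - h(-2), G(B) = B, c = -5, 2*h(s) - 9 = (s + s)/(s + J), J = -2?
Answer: 3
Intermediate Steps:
h(s) = 9/2 + s/(-2 + s) (h(s) = 9/2 + ((s + s)/(s - 2))/2 = 9/2 + ((2*s)/(-2 + s))/2 = 9/2 + (2*s/(-2 + s))/2 = 9/2 + s/(-2 + s))
P = -10 (P = -5 - (-18 + 11*(-2))/(2*(-2 - 2)) = -5 - (-18 - 22)/(2*(-4)) = -5 - (-1)*(-40)/(2*4) = -5 - 1*5 = -5 - 5 = -10)
((G(2) + P) + 5)*(41 - 42) = ((2 - 10) + 5)*(41 - 42) = (-8 + 5)*(-1) = -3*(-1) = 3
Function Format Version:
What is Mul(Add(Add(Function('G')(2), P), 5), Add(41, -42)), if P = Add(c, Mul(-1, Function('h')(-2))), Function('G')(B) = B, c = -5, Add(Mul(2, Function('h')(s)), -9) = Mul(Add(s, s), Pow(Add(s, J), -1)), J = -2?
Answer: 3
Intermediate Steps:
Function('h')(s) = Add(Rational(9, 2), Mul(s, Pow(Add(-2, s), -1))) (Function('h')(s) = Add(Rational(9, 2), Mul(Rational(1, 2), Mul(Add(s, s), Pow(Add(s, -2), -1)))) = Add(Rational(9, 2), Mul(Rational(1, 2), Mul(Mul(2, s), Pow(Add(-2, s), -1)))) = Add(Rational(9, 2), Mul(Rational(1, 2), Mul(2, s, Pow(Add(-2, s), -1)))) = Add(Rational(9, 2), Mul(s, Pow(Add(-2, s), -1))))
P = -10 (P = Add(-5, Mul(-1, Mul(Rational(1, 2), Pow(Add(-2, -2), -1), Add(-18, Mul(11, -2))))) = Add(-5, Mul(-1, Mul(Rational(1, 2), Pow(-4, -1), Add(-18, -22)))) = Add(-5, Mul(-1, Mul(Rational(1, 2), Rational(-1, 4), -40))) = Add(-5, Mul(-1, 5)) = Add(-5, -5) = -10)
Mul(Add(Add(Function('G')(2), P), 5), Add(41, -42)) = Mul(Add(Add(2, -10), 5), Add(41, -42)) = Mul(Add(-8, 5), -1) = Mul(-3, -1) = 3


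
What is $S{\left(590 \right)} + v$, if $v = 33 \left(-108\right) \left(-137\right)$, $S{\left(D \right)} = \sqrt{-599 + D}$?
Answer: $488268 + 3 i \approx 4.8827 \cdot 10^{5} + 3.0 i$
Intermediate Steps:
$v = 488268$ ($v = \left(-3564\right) \left(-137\right) = 488268$)
$S{\left(590 \right)} + v = \sqrt{-599 + 590} + 488268 = \sqrt{-9} + 488268 = 3 i + 488268 = 488268 + 3 i$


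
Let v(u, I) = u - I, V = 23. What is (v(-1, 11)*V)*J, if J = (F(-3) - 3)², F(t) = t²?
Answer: -9936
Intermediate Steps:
J = 36 (J = ((-3)² - 3)² = (9 - 3)² = 6² = 36)
(v(-1, 11)*V)*J = ((-1 - 1*11)*23)*36 = ((-1 - 11)*23)*36 = -12*23*36 = -276*36 = -9936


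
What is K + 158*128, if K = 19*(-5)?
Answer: 20129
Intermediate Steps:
K = -95
K + 158*128 = -95 + 158*128 = -95 + 20224 = 20129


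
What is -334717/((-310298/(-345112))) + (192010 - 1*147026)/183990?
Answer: -5313390975239432/14272932255 ≈ -3.7227e+5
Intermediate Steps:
-334717/((-310298/(-345112))) + (192010 - 1*147026)/183990 = -334717/((-310298*(-1/345112))) + (192010 - 147026)*(1/183990) = -334717/155149/172556 + 44984*(1/183990) = -334717*172556/155149 + 22492/91995 = -57757426652/155149 + 22492/91995 = -5313390975239432/14272932255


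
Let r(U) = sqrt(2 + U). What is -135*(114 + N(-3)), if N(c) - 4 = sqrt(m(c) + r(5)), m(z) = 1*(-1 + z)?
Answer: -15930 - 135*I*sqrt(4 - sqrt(7)) ≈ -15930.0 - 157.1*I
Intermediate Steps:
m(z) = -1 + z
N(c) = 4 + sqrt(-1 + c + sqrt(7)) (N(c) = 4 + sqrt((-1 + c) + sqrt(2 + 5)) = 4 + sqrt((-1 + c) + sqrt(7)) = 4 + sqrt(-1 + c + sqrt(7)))
-135*(114 + N(-3)) = -135*(114 + (4 + sqrt(-1 - 3 + sqrt(7)))) = -135*(114 + (4 + sqrt(-4 + sqrt(7)))) = -135*(118 + sqrt(-4 + sqrt(7))) = -15930 - 135*sqrt(-4 + sqrt(7))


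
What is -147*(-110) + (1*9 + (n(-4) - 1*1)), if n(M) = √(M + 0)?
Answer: 16178 + 2*I ≈ 16178.0 + 2.0*I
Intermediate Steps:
n(M) = √M
-147*(-110) + (1*9 + (n(-4) - 1*1)) = -147*(-110) + (1*9 + (√(-4) - 1*1)) = 16170 + (9 + (2*I - 1)) = 16170 + (9 + (-1 + 2*I)) = 16170 + (8 + 2*I) = 16178 + 2*I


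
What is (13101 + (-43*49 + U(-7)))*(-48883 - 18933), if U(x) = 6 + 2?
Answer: -746111632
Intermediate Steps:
U(x) = 8
(13101 + (-43*49 + U(-7)))*(-48883 - 18933) = (13101 + (-43*49 + 8))*(-48883 - 18933) = (13101 + (-2107 + 8))*(-67816) = (13101 - 2099)*(-67816) = 11002*(-67816) = -746111632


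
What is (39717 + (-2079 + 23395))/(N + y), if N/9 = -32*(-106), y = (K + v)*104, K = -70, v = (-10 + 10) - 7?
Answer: 61033/22520 ≈ 2.7102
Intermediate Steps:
v = -7 (v = 0 - 7 = -7)
y = -8008 (y = (-70 - 7)*104 = -77*104 = -8008)
N = 30528 (N = 9*(-32*(-106)) = 9*3392 = 30528)
(39717 + (-2079 + 23395))/(N + y) = (39717 + (-2079 + 23395))/(30528 - 8008) = (39717 + 21316)/22520 = 61033*(1/22520) = 61033/22520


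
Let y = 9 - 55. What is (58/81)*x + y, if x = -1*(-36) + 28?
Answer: -14/81 ≈ -0.17284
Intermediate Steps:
y = -46
x = 64 (x = 36 + 28 = 64)
(58/81)*x + y = (58/81)*64 - 46 = 3712/81 - 46 = -14/81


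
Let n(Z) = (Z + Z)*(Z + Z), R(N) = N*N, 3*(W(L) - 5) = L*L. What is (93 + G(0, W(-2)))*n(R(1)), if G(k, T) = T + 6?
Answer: 1264/3 ≈ 421.33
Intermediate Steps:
W(L) = 5 + L**2/3 (W(L) = 5 + (L*L)/3 = 5 + L**2/3)
R(N) = N**2
n(Z) = 4*Z**2 (n(Z) = (2*Z)*(2*Z) = 4*Z**2)
G(k, T) = 6 + T
(93 + G(0, W(-2)))*n(R(1)) = (93 + (6 + (5 + (1/3)*(-2)**2)))*(4*(1**2)**2) = (93 + (6 + (5 + (1/3)*4)))*(4*1**2) = (93 + (6 + (5 + 4/3)))*(4*1) = (93 + (6 + 19/3))*4 = (93 + 37/3)*4 = (316/3)*4 = 1264/3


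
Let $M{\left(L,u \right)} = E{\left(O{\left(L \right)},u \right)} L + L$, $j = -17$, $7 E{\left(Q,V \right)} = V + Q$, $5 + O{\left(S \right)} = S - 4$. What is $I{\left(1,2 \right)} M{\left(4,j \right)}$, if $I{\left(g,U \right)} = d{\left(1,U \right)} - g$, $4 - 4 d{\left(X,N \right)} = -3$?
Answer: $- \frac{45}{7} \approx -6.4286$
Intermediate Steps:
$O{\left(S \right)} = -9 + S$ ($O{\left(S \right)} = -5 + \left(S - 4\right) = -5 + \left(-4 + S\right) = -9 + S$)
$d{\left(X,N \right)} = \frac{7}{4}$ ($d{\left(X,N \right)} = 1 - - \frac{3}{4} = 1 + \frac{3}{4} = \frac{7}{4}$)
$E{\left(Q,V \right)} = \frac{Q}{7} + \frac{V}{7}$ ($E{\left(Q,V \right)} = \frac{V + Q}{7} = \frac{Q + V}{7} = \frac{Q}{7} + \frac{V}{7}$)
$M{\left(L,u \right)} = L + L \left(- \frac{9}{7} + \frac{L}{7} + \frac{u}{7}\right)$ ($M{\left(L,u \right)} = \left(\frac{-9 + L}{7} + \frac{u}{7}\right) L + L = \left(\left(- \frac{9}{7} + \frac{L}{7}\right) + \frac{u}{7}\right) L + L = \left(- \frac{9}{7} + \frac{L}{7} + \frac{u}{7}\right) L + L = L \left(- \frac{9}{7} + \frac{L}{7} + \frac{u}{7}\right) + L = L + L \left(- \frac{9}{7} + \frac{L}{7} + \frac{u}{7}\right)$)
$I{\left(g,U \right)} = \frac{7}{4} - g$
$I{\left(1,2 \right)} M{\left(4,j \right)} = \left(\frac{7}{4} - 1\right) \frac{1}{7} \cdot 4 \left(-2 + 4 - 17\right) = \left(\frac{7}{4} - 1\right) \frac{1}{7} \cdot 4 \left(-15\right) = \frac{3}{4} \left(- \frac{60}{7}\right) = - \frac{45}{7}$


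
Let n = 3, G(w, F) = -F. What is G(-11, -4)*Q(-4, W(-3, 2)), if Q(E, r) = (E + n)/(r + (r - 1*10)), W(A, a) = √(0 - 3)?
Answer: 5/14 + I*√3/14 ≈ 0.35714 + 0.12372*I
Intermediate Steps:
W(A, a) = I*√3 (W(A, a) = √(-3) = I*√3)
Q(E, r) = (3 + E)/(-10 + 2*r) (Q(E, r) = (E + 3)/(r + (r - 1*10)) = (3 + E)/(r + (r - 10)) = (3 + E)/(r + (-10 + r)) = (3 + E)/(-10 + 2*r))
G(-11, -4)*Q(-4, W(-3, 2)) = (-1*(-4))*((3 - 4)/(2*(-5 + I*√3))) = 4*((½)*(-1)/(-5 + I*√3)) = 4*(-1/(2*(-5 + I*√3))) = -2/(-5 + I*√3)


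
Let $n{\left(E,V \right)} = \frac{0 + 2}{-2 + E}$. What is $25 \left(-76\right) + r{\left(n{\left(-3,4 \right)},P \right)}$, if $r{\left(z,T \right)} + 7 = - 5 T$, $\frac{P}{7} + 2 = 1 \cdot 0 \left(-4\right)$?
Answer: $-1837$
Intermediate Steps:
$P = -14$ ($P = -14 + 7 \cdot 1 \cdot 0 \left(-4\right) = -14 + 7 \cdot 0 \left(-4\right) = -14 + 7 \cdot 0 = -14 + 0 = -14$)
$n{\left(E,V \right)} = \frac{2}{-2 + E}$
$r{\left(z,T \right)} = -7 - 5 T$
$25 \left(-76\right) + r{\left(n{\left(-3,4 \right)},P \right)} = 25 \left(-76\right) - -63 = -1900 + \left(-7 + 70\right) = -1900 + 63 = -1837$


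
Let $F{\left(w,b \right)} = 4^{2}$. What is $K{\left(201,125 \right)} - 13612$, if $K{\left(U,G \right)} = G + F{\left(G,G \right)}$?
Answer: $-13471$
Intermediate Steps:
$F{\left(w,b \right)} = 16$
$K{\left(U,G \right)} = 16 + G$ ($K{\left(U,G \right)} = G + 16 = 16 + G$)
$K{\left(201,125 \right)} - 13612 = \left(16 + 125\right) - 13612 = 141 - 13612 = -13471$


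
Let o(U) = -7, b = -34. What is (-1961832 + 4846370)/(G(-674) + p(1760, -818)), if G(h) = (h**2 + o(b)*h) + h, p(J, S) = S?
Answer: 1442269/228751 ≈ 6.3050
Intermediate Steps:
G(h) = h**2 - 6*h (G(h) = (h**2 - 7*h) + h = h**2 - 6*h)
(-1961832 + 4846370)/(G(-674) + p(1760, -818)) = (-1961832 + 4846370)/(-674*(-6 - 674) - 818) = 2884538/(-674*(-680) - 818) = 2884538/(458320 - 818) = 2884538/457502 = 2884538*(1/457502) = 1442269/228751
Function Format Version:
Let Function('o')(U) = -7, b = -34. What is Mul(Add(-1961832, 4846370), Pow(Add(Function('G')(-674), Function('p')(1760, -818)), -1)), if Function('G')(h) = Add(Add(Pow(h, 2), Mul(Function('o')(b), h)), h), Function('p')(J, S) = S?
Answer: Rational(1442269, 228751) ≈ 6.3050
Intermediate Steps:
Function('G')(h) = Add(Pow(h, 2), Mul(-6, h)) (Function('G')(h) = Add(Add(Pow(h, 2), Mul(-7, h)), h) = Add(Pow(h, 2), Mul(-6, h)))
Mul(Add(-1961832, 4846370), Pow(Add(Function('G')(-674), Function('p')(1760, -818)), -1)) = Mul(Add(-1961832, 4846370), Pow(Add(Mul(-674, Add(-6, -674)), -818), -1)) = Mul(2884538, Pow(Add(Mul(-674, -680), -818), -1)) = Mul(2884538, Pow(Add(458320, -818), -1)) = Mul(2884538, Pow(457502, -1)) = Mul(2884538, Rational(1, 457502)) = Rational(1442269, 228751)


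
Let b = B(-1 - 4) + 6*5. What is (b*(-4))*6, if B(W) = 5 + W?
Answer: -720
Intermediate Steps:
b = 30 (b = (5 + (-1 - 4)) + 6*5 = (5 - 5) + 30 = 0 + 30 = 30)
(b*(-4))*6 = (30*(-4))*6 = -120*6 = -720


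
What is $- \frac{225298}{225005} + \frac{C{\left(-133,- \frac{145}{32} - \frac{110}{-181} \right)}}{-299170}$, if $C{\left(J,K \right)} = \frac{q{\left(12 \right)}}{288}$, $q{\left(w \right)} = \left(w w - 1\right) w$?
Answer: $- \frac{323537967911}{323110780080} \approx -1.0013$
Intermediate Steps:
$q{\left(w \right)} = w \left(-1 + w^{2}\right)$ ($q{\left(w \right)} = \left(w^{2} - 1\right) w = \left(-1 + w^{2}\right) w = w \left(-1 + w^{2}\right)$)
$C{\left(J,K \right)} = \frac{143}{24}$ ($C{\left(J,K \right)} = \frac{12^{3} - 12}{288} = \left(1728 - 12\right) \frac{1}{288} = 1716 \cdot \frac{1}{288} = \frac{143}{24}$)
$- \frac{225298}{225005} + \frac{C{\left(-133,- \frac{145}{32} - \frac{110}{-181} \right)}}{-299170} = - \frac{225298}{225005} + \frac{143}{24 \left(-299170\right)} = \left(-225298\right) \frac{1}{225005} + \frac{143}{24} \left(- \frac{1}{299170}\right) = - \frac{225298}{225005} - \frac{143}{7180080} = - \frac{323537967911}{323110780080}$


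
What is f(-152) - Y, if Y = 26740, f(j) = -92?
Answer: -26832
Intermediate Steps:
f(-152) - Y = -92 - 1*26740 = -92 - 26740 = -26832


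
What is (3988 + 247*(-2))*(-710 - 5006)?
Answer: -19971704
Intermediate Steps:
(3988 + 247*(-2))*(-710 - 5006) = (3988 - 494)*(-5716) = 3494*(-5716) = -19971704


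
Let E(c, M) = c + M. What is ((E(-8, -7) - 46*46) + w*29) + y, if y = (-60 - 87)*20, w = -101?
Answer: -8000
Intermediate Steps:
E(c, M) = M + c
y = -2940 (y = -147*20 = -2940)
((E(-8, -7) - 46*46) + w*29) + y = (((-7 - 8) - 46*46) - 101*29) - 2940 = ((-15 - 2116) - 2929) - 2940 = (-2131 - 2929) - 2940 = -5060 - 2940 = -8000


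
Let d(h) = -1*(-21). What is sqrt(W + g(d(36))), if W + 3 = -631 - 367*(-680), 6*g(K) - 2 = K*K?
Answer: sqrt(8963994)/6 ≈ 499.00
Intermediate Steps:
d(h) = 21
g(K) = 1/3 + K**2/6 (g(K) = 1/3 + (K*K)/6 = 1/3 + K**2/6)
W = 248926 (W = -3 + (-631 - 367*(-680)) = -3 + (-631 + 249560) = -3 + 248929 = 248926)
sqrt(W + g(d(36))) = sqrt(248926 + (1/3 + (1/6)*21**2)) = sqrt(248926 + (1/3 + (1/6)*441)) = sqrt(248926 + (1/3 + 147/2)) = sqrt(248926 + 443/6) = sqrt(1493999/6) = sqrt(8963994)/6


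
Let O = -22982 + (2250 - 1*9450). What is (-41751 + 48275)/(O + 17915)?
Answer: -6524/12267 ≈ -0.53183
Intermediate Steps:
O = -30182 (O = -22982 + (2250 - 9450) = -22982 - 7200 = -30182)
(-41751 + 48275)/(O + 17915) = (-41751 + 48275)/(-30182 + 17915) = 6524/(-12267) = 6524*(-1/12267) = -6524/12267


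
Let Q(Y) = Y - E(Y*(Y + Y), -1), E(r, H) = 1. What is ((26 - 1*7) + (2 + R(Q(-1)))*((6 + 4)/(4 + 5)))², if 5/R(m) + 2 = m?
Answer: 14161/36 ≈ 393.36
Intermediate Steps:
Q(Y) = -1 + Y (Q(Y) = Y - 1*1 = Y - 1 = -1 + Y)
R(m) = 5/(-2 + m)
((26 - 1*7) + (2 + R(Q(-1)))*((6 + 4)/(4 + 5)))² = ((26 - 1*7) + (2 + 5/(-2 + (-1 - 1)))*((6 + 4)/(4 + 5)))² = ((26 - 7) + (2 + 5/(-2 - 2))*(10/9))² = (19 + (2 + 5/(-4))*(10*(⅑)))² = (19 + (2 + 5*(-¼))*(10/9))² = (19 + (2 - 5/4)*(10/9))² = (19 + (¾)*(10/9))² = (19 + ⅚)² = (119/6)² = 14161/36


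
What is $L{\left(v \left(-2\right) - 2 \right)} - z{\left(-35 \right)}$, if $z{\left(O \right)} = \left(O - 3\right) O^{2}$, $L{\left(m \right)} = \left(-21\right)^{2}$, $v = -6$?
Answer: $46991$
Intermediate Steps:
$L{\left(m \right)} = 441$
$z{\left(O \right)} = O^{2} \left(-3 + O\right)$ ($z{\left(O \right)} = \left(-3 + O\right) O^{2} = O^{2} \left(-3 + O\right)$)
$L{\left(v \left(-2\right) - 2 \right)} - z{\left(-35 \right)} = 441 - \left(-35\right)^{2} \left(-3 - 35\right) = 441 - 1225 \left(-38\right) = 441 - -46550 = 441 + 46550 = 46991$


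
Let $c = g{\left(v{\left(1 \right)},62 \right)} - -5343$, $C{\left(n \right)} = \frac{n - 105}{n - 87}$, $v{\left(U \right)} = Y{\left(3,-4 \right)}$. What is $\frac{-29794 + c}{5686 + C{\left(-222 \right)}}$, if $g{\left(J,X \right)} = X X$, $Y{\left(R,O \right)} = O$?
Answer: $- \frac{2122521}{585767} \approx -3.6235$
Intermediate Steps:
$v{\left(U \right)} = -4$
$C{\left(n \right)} = \frac{-105 + n}{-87 + n}$
$g{\left(J,X \right)} = X^{2}$
$c = 9187$ ($c = 62^{2} - -5343 = 3844 + 5343 = 9187$)
$\frac{-29794 + c}{5686 + C{\left(-222 \right)}} = \frac{-29794 + 9187}{5686 + \frac{-105 - 222}{-87 - 222}} = - \frac{20607}{5686 + \frac{1}{-309} \left(-327\right)} = - \frac{20607}{5686 - - \frac{109}{103}} = - \frac{20607}{5686 + \frac{109}{103}} = - \frac{20607}{\frac{585767}{103}} = \left(-20607\right) \frac{103}{585767} = - \frac{2122521}{585767}$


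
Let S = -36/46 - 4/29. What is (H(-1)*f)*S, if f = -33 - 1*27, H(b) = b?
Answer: -36840/667 ≈ -55.232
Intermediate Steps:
f = -60 (f = -33 - 27 = -60)
S = -614/667 (S = -36*1/46 - 4*1/29 = -18/23 - 4/29 = -614/667 ≈ -0.92054)
(H(-1)*f)*S = -1*(-60)*(-614/667) = 60*(-614/667) = -36840/667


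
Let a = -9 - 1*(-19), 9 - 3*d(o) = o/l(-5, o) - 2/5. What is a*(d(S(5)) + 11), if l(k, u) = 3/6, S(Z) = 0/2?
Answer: 424/3 ≈ 141.33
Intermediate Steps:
S(Z) = 0 (S(Z) = 0*(½) = 0)
l(k, u) = ½ (l(k, u) = 3*(⅙) = ½)
d(o) = 47/15 - 2*o/3 (d(o) = 3 - (o/(½) - 2/5)/3 = 3 - (o*2 - 2*⅕)/3 = 3 - (2*o - ⅖)/3 = 3 - (-⅖ + 2*o)/3 = 3 + (2/15 - 2*o/3) = 47/15 - 2*o/3)
a = 10 (a = -9 + 19 = 10)
a*(d(S(5)) + 11) = 10*((47/15 - ⅔*0) + 11) = 10*((47/15 + 0) + 11) = 10*(47/15 + 11) = 10*(212/15) = 424/3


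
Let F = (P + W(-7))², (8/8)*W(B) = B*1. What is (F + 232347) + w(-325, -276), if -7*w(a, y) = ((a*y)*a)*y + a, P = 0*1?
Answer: -8044462903/7 ≈ -1.1492e+9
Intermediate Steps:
W(B) = B (W(B) = B*1 = B)
P = 0
w(a, y) = -a/7 - a²*y²/7 (w(a, y) = -(((a*y)*a)*y + a)/7 = -((y*a²)*y + a)/7 = -(a²*y² + a)/7 = -(a + a²*y²)/7 = -a/7 - a²*y²/7)
F = 49 (F = (0 - 7)² = (-7)² = 49)
(F + 232347) + w(-325, -276) = (49 + 232347) - ⅐*(-325)*(1 - 325*(-276)²) = 232396 - ⅐*(-325)*(1 - 325*76176) = 232396 - ⅐*(-325)*(1 - 24757200) = 232396 - ⅐*(-325)*(-24757199) = 232396 - 8046089675/7 = -8044462903/7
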